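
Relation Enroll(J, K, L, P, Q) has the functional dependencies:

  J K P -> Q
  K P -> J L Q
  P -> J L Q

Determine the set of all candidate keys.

{K, P}

{K, P}⁺: KP→JLQ adds J, L, Q → {J, K, L, P, Q}.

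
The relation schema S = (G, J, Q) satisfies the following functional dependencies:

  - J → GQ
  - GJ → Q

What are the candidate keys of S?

{J}

Attribute J never appears on the right-hand side of any dependency, so J must belong to every candidate key.
{J}⁺ = {G, J, Q}, which is all of the schema, so {J} is the only candidate key.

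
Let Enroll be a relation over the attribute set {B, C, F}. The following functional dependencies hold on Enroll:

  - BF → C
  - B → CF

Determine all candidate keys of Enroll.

B

Attribute B never appears on the right-hand side of any dependency, so B must belong to every candidate key.
{B}⁺ = {B, C, F}, which is all of the schema, so {B} is the only candidate key.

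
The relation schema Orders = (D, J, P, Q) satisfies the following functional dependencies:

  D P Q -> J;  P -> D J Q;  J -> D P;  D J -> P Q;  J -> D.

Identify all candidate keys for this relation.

{J}⁺: J→DP adds D, P; DJ→PQ adds Q → {D, J, P, Q}.
{P}⁺: P→DJQ adds D, J, Q → {D, J, P, Q}.
Any other superkey contains one of these as a subset, so there are no further candidate keys.

J; P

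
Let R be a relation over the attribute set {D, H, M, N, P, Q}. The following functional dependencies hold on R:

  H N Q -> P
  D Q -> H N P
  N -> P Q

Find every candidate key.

Attributes D, M never appear on any right-hand side, so every candidate key must contain {D, M}.
{D, M}⁺ = {D, M}, which is not all of the schema, so we must add further attributes.
{D, M, N}⁺: N→PQ adds P, Q; DQ→HNP adds H → {D, H, M, N, P, Q}.
{D, M, Q}⁺: DQ→HNP adds H, N, P → {D, H, M, N, P, Q}.
Any other superkey contains one of these as a subset, so there are no further candidate keys.

{D, M, N}, {D, M, Q}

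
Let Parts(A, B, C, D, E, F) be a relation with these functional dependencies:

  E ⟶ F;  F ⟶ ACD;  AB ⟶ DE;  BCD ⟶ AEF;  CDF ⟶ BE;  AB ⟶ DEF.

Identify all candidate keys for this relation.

{E}⁺: E→F adds F; F→ACD adds A, C, D; CDF→BE adds B → {A, B, C, D, E, F}.
{F}⁺: F→ACD adds A, C, D; CDF→BE adds B, E → {A, B, C, D, E, F}.
{A, B}⁺: AB→DE adds D, E; AB→DEF adds F; F→ACD adds C → {A, B, C, D, E, F}.
{B, C, D}⁺: BCD→AEF adds A, E, F → {A, B, C, D, E, F}.

E; F; AB; BCD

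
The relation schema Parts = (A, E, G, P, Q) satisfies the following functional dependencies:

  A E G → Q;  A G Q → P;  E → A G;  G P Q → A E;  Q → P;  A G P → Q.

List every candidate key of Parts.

{E}, {G, Q}, {A, G, P}

{E}⁺: E→AG adds A, G; AEG→Q adds Q; AGQ→P adds P → {A, E, G, P, Q}.
{G, Q}⁺: Q→P adds P; GPQ→AE adds A, E → {A, E, G, P, Q}. Minimal: {Q}⁺ = {P, Q}; {G}⁺ = {G} — none reach the full schema.
{A, G, P}⁺: AGP→Q adds Q; GPQ→AE adds E → {A, E, G, P, Q}. Minimal: {G, P}⁺ = {G, P}; {A, P}⁺ = {A, P}; {A, G}⁺ = {A, G} — none reach the full schema.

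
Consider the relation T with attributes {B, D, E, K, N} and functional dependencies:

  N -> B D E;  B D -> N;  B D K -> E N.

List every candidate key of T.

Attribute K never appears on the right-hand side of any dependency, so K must belong to every candidate key.
{K}⁺ = {K}, which is not all of the schema, so we must add further attributes.
{K, N}⁺: N→BDE adds B, D, E → {B, D, E, K, N}. Minimal: {N}⁺ = {B, D, E, N}; {K}⁺ = {K} — none reach the full schema.
{B, D, K}⁺: BD→N adds N; BDK→EN adds E → {B, D, E, K, N}. Minimal: {D, K}⁺ = {D, K}; {B, K}⁺ = {B, K}; {B, D}⁺ = {B, D, E, N} — none reach the full schema.

{K, N}, {B, D, K}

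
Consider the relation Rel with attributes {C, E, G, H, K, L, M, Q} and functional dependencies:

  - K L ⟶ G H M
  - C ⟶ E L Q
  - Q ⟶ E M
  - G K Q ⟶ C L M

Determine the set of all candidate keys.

(C, K); (G, K, Q); (K, L, Q)

Attribute K never appears on the right-hand side of any dependency, so K must belong to every candidate key.
{K}⁺ = {K}, which is not all of the schema, so we must add further attributes.
{C, K}⁺: C→ELQ adds E, L, Q; Q→EM adds M; KL→GHM adds G, H → {C, E, G, H, K, L, M, Q}. Minimal: {K}⁺ = {K}; {C}⁺ = {C, E, L, M, Q} — none reach the full schema.
{G, K, Q}⁺: Q→EM adds E, M; GKQ→CLM adds C, L; KL→GHM adds H → {C, E, G, H, K, L, M, Q}. Minimal: {K, Q}⁺ = {E, K, M, Q}; {G, Q}⁺ = {E, G, M, Q}; {G, K}⁺ = {G, K} — none reach the full schema.
{K, L, Q}⁺: KL→GHM adds G, H, M; Q→EM adds E; GKQ→CLM adds C → {C, E, G, H, K, L, M, Q}. Minimal: {L, Q}⁺ = {E, L, M, Q}; {K, Q}⁺ = {E, K, M, Q}; {K, L}⁺ = {G, H, K, L, M} — none reach the full schema.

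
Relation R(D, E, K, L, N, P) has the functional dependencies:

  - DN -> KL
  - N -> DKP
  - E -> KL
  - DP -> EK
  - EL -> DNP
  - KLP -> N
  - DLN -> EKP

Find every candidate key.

{E}⁺: E→KL adds K, L; EL→DNP adds D, N, P → {D, E, K, L, N, P}.
{N}⁺: N→DKP adds D, K, P; DP→EK adds E; DN→KL adds L → {D, E, K, L, N, P}.
{D, P}⁺: DP→EK adds E, K; E→KL adds L; EL→DNP adds N → {D, E, K, L, N, P}. Minimal: {P}⁺ = {P}; {D}⁺ = {D} — none reach the full schema.
{K, L, P}⁺: KLP→N adds N; N→DKP adds D; DP→EK adds E → {D, E, K, L, N, P}. Minimal: {L, P}⁺ = {L, P}; {K, P}⁺ = {K, P}; {K, L}⁺ = {K, L} — none reach the full schema.

E, N, DP, KLP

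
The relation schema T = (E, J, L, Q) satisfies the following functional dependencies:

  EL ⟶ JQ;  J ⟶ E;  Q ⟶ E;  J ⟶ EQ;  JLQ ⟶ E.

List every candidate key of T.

Attribute L never appears on the right-hand side of any dependency, so L must belong to every candidate key.
{L}⁺ = {L}, which is not all of the schema, so we must add further attributes.
{E, L}⁺: EL→JQ adds J, Q → {E, J, L, Q}. Minimal: {L}⁺ = {L}; {E}⁺ = {E} — none reach the full schema.
{J, L}⁺: J→E adds E; J→EQ adds Q → {E, J, L, Q}. Minimal: {L}⁺ = {L}; {J}⁺ = {E, J, Q} — none reach the full schema.
{L, Q}⁺: Q→E adds E; EL→JQ adds J → {E, J, L, Q}. Minimal: {Q}⁺ = {E, Q}; {L}⁺ = {L} — none reach the full schema.
Any other superkey contains one of these as a subset, so there are no further candidate keys.

(E, L); (J, L); (L, Q)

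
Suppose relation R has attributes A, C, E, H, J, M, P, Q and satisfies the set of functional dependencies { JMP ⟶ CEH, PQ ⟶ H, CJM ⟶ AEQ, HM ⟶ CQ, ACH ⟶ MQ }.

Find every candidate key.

(J, M, P), (A, C, H, J, P), (A, C, J, P, Q)

Attributes J, P never appear on any right-hand side, so every candidate key must contain {J, P}.
{J, P}⁺ = {J, P}, which is not all of the schema, so we must add further attributes.
{J, M, P}⁺: JMP→CEH adds C, E, H; CJM→AEQ adds A, Q → {A, C, E, H, J, M, P, Q}.
{A, C, H, J, P}⁺: ACH→MQ adds M, Q; JMP→CEH adds E → {A, C, E, H, J, M, P, Q}.
{A, C, J, P, Q}⁺: PQ→H adds H; ACH→MQ adds M; JMP→CEH adds E → {A, C, E, H, J, M, P, Q}.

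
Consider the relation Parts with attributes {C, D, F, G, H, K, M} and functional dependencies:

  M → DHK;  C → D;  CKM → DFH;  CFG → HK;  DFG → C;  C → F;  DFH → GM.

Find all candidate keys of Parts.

{C, G}, {C, H}, {C, M}, {F, M}, {D, F, G}, {D, F, H}

{C, G}⁺: C→D adds D; C→F adds F; CFG→HK adds H, K; DFH→GM adds M → {C, D, F, G, H, K, M}.
{C, H}⁺: C→D adds D; C→F adds F; DFH→GM adds G, M; M→DHK adds K → {C, D, F, G, H, K, M}.
{C, M}⁺: M→DHK adds D, H, K; CKM→DFH adds F; DFH→GM adds G → {C, D, F, G, H, K, M}.
{F, M}⁺: M→DHK adds D, H, K; DFH→GM adds G; DFG→C adds C → {C, D, F, G, H, K, M}.
{D, F, G}⁺: DFG→C adds C; CFG→HK adds H, K; DFH→GM adds M → {C, D, F, G, H, K, M}.
{D, F, H}⁺: DFH→GM adds G, M; M→DHK adds K; DFG→C adds C → {C, D, F, G, H, K, M}.
Any other superkey contains one of these as a subset, so there are no further candidate keys.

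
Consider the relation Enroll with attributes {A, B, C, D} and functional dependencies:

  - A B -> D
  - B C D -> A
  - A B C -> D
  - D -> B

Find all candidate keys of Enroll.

{C, D}, {A, B, C}

Attribute C never appears on the right-hand side of any dependency, so C must belong to every candidate key.
{C}⁺ = {C}, which is not all of the schema, so we must add further attributes.
{C, D}⁺: D→B adds B; BCD→A adds A → {A, B, C, D}.
{A, B, C}⁺: AB→D adds D → {A, B, C, D}.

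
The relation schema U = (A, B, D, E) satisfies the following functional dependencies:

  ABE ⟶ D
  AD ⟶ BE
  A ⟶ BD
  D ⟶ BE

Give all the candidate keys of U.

Attribute A never appears on the right-hand side of any dependency, so A must belong to every candidate key.
{A}⁺ = {A, B, D, E}, which is all of the schema, so {A} is the only candidate key.

(A)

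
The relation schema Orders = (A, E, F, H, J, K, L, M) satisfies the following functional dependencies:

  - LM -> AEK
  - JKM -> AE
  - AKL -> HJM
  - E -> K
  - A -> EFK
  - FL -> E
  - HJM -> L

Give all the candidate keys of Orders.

{A, L}⁺: A→EFK adds E, F, K; AKL→HJM adds H, J, M → {A, E, F, H, J, K, L, M}. Minimal: {L}⁺ = {L}; {A}⁺ = {A, E, F, K} — none reach the full schema.
{L, M}⁺: LM→AEK adds A, E, K; AKL→HJM adds H, J; A→EFK adds F → {A, E, F, H, J, K, L, M}. Minimal: {M}⁺ = {M}; {L}⁺ = {L} — none reach the full schema.
{H, J, M}⁺: HJM→L adds L; LM→AEK adds A, E, K; A→EFK adds F → {A, E, F, H, J, K, L, M}. Minimal: {J, M}⁺ = {J, M}; {H, M}⁺ = {H, M}; {H, J}⁺ = {H, J} — none reach the full schema.

(A, L), (L, M), (H, J, M)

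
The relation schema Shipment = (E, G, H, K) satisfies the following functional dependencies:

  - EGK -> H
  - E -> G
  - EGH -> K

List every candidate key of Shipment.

(E, H); (E, K)

Attribute E never appears on the right-hand side of any dependency, so E must belong to every candidate key.
{E}⁺ = {E, G}, which is not all of the schema, so we must add further attributes.
{E, H}⁺: E→G adds G; EGH→K adds K → {E, G, H, K}.
{E, K}⁺: E→G adds G; EGK→H adds H → {E, G, H, K}.
Any other superkey contains one of these as a subset, so there are no further candidate keys.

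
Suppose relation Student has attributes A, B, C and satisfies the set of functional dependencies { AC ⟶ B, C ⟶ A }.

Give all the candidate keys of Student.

C

Attribute C never appears on the right-hand side of any dependency, so C must belong to every candidate key.
{C}⁺ = {A, B, C}, which is all of the schema, so {C} is the only candidate key.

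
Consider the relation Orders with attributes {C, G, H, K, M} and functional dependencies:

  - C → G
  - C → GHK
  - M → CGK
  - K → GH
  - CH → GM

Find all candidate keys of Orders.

C; M

{C}⁺: C→G adds G; C→GHK adds H, K; CH→GM adds M → {C, G, H, K, M}.
{M}⁺: M→CGK adds C, G, K; K→GH adds H → {C, G, H, K, M}.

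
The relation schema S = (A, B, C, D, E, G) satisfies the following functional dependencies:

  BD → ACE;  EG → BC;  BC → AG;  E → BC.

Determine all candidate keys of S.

(B, D), (D, E)

Attribute D never appears on the right-hand side of any dependency, so D must belong to every candidate key.
{D}⁺ = {D}, which is not all of the schema, so we must add further attributes.
{B, D}⁺: BD→ACE adds A, C, E; BC→AG adds G → {A, B, C, D, E, G}. Minimal: {D}⁺ = {D}; {B}⁺ = {B} — none reach the full schema.
{D, E}⁺: E→BC adds B, C; BD→ACE adds A; BC→AG adds G → {A, B, C, D, E, G}. Minimal: {E}⁺ = {A, B, C, E, G}; {D}⁺ = {D} — none reach the full schema.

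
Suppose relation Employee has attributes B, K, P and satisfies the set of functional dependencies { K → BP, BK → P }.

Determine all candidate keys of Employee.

Attribute K never appears on the right-hand side of any dependency, so K must belong to every candidate key.
{K}⁺ = {B, K, P}, which is all of the schema, so {K} is the only candidate key.

(K)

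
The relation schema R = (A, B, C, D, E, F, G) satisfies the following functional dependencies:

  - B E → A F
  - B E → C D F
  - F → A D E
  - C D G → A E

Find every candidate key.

BEG; BFG; BCDG

Attributes B, G never appear on any right-hand side, so every candidate key must contain {B, G}.
{B, G}⁺ = {B, G}, which is not all of the schema, so we must add further attributes.
{B, E, G}⁺: BE→AF adds A, F; BE→CDF adds C, D → {A, B, C, D, E, F, G}. Minimal: {E, G}⁺ = {E, G}; {B, G}⁺ = {B, G}; {B, E}⁺ = {A, B, C, D, E, F} — none reach the full schema.
{B, F, G}⁺: F→ADE adds A, D, E; BE→CDF adds C → {A, B, C, D, E, F, G}. Minimal: {F, G}⁺ = {A, D, E, F, G}; {B, G}⁺ = {B, G}; {B, F}⁺ = {A, B, C, D, E, F} — none reach the full schema.
{B, C, D, G}⁺: CDG→AE adds A, E; BE→AF adds F → {A, B, C, D, E, F, G}. Minimal: {C, D, G}⁺ = {A, C, D, E, G}; {B, D, G}⁺ = {B, D, G}; {B, C, G}⁺ = {B, C, G}; … — none reach the full schema.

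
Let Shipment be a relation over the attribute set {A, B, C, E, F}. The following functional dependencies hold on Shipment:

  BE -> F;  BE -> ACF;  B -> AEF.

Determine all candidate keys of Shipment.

(B)

Attribute B never appears on the right-hand side of any dependency, so B must belong to every candidate key.
{B}⁺ = {A, B, C, E, F}, which is all of the schema, so {B} is the only candidate key.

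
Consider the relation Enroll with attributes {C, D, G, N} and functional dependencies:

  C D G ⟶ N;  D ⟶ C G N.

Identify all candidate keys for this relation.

(D)

Attribute D never appears on the right-hand side of any dependency, so D must belong to every candidate key.
{D}⁺ = {C, D, G, N}, which is all of the schema, so {D} is the only candidate key.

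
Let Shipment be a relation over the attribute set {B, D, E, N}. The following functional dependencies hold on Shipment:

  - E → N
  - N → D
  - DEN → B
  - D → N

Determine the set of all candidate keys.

(E)

Attribute E never appears on the right-hand side of any dependency, so E must belong to every candidate key.
{E}⁺ = {B, D, E, N}, which is all of the schema, so {E} is the only candidate key.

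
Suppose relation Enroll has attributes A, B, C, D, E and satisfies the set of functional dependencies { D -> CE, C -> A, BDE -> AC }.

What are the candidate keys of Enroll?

{B, D}

Attributes B, D never appear on any right-hand side, so every candidate key must contain {B, D}.
{B, D}⁺ = {A, B, C, D, E}, which is all of the schema, so {B, D} is the only candidate key.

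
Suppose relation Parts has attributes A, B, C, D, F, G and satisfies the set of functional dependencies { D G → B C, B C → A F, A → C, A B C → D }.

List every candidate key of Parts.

Attribute G never appears on the right-hand side of any dependency, so G must belong to every candidate key.
{G}⁺ = {G}, which is not all of the schema, so we must add further attributes.
{D, G}⁺: DG→BC adds B, C; BC→AF adds A, F → {A, B, C, D, F, G}. Minimal: {G}⁺ = {G}; {D}⁺ = {D} — none reach the full schema.
{A, B, G}⁺: A→C adds C; ABC→D adds D; BC→AF adds F → {A, B, C, D, F, G}. Minimal: {B, G}⁺ = {B, G}; {A, G}⁺ = {A, C, G}; {A, B}⁺ = {A, B, C, D, F} — none reach the full schema.
{B, C, G}⁺: BC→AF adds A, F; ABC→D adds D → {A, B, C, D, F, G}. Minimal: {C, G}⁺ = {C, G}; {B, G}⁺ = {B, G}; {B, C}⁺ = {A, B, C, D, F} — none reach the full schema.

{D, G}, {A, B, G}, {B, C, G}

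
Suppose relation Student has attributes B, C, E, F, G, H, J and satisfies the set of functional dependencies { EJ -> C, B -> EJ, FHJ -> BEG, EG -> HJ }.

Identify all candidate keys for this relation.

Attribute F never appears on the right-hand side of any dependency, so F must belong to every candidate key.
{F}⁺ = {F}, which is not all of the schema, so we must add further attributes.
{B, F, G}⁺: B→EJ adds E, J; EG→HJ adds H; EJ→C adds C → {B, C, E, F, G, H, J}. Minimal: {F, G}⁺ = {F, G}; {B, G}⁺ = {B, C, E, G, H, J}; {B, F}⁺ = {B, C, E, F, J} — none reach the full schema.
{B, F, H}⁺: B→EJ adds E, J; FHJ→BEG adds G; EJ→C adds C → {B, C, E, F, G, H, J}. Minimal: {F, H}⁺ = {F, H}; {B, H}⁺ = {B, C, E, H, J}; {B, F}⁺ = {B, C, E, F, J} — none reach the full schema.
{E, F, G}⁺: EG→HJ adds H, J; EJ→C adds C; FHJ→BEG adds B → {B, C, E, F, G, H, J}. Minimal: {F, G}⁺ = {F, G}; {E, G}⁺ = {C, E, G, H, J}; {E, F}⁺ = {E, F} — none reach the full schema.
{F, H, J}⁺: FHJ→BEG adds B, E, G; EJ→C adds C → {B, C, E, F, G, H, J}. Minimal: {H, J}⁺ = {H, J}; {F, J}⁺ = {F, J}; {F, H}⁺ = {F, H} — none reach the full schema.
Any other superkey contains one of these as a subset, so there are no further candidate keys.

{B, F, G}; {B, F, H}; {E, F, G}; {F, H, J}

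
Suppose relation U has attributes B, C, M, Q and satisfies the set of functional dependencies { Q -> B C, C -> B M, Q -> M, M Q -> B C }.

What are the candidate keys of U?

Attribute Q never appears on the right-hand side of any dependency, so Q must belong to every candidate key.
{Q}⁺ = {B, C, M, Q}, which is all of the schema, so {Q} is the only candidate key.

{Q}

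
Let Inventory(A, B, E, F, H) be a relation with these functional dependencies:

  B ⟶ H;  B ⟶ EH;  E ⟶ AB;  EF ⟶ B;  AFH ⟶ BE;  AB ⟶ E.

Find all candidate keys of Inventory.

{B, F}, {E, F}, {A, F, H}

{B, F}⁺: B→H adds H; B→EH adds E; E→AB adds A → {A, B, E, F, H}. Minimal: {F}⁺ = {F}; {B}⁺ = {A, B, E, H} — none reach the full schema.
{E, F}⁺: E→AB adds A, B; B→H adds H → {A, B, E, F, H}. Minimal: {F}⁺ = {F}; {E}⁺ = {A, B, E, H} — none reach the full schema.
{A, F, H}⁺: AFH→BE adds B, E → {A, B, E, F, H}. Minimal: {F, H}⁺ = {F, H}; {A, H}⁺ = {A, H}; {A, F}⁺ = {A, F} — none reach the full schema.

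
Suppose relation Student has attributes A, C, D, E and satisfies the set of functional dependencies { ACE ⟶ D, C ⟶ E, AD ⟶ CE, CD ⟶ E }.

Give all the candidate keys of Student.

{A, C}⁺: C→E adds E; ACE→D adds D → {A, C, D, E}. Minimal: {C}⁺ = {C, E}; {A}⁺ = {A} — none reach the full schema.
{A, D}⁺: AD→CE adds C, E → {A, C, D, E}. Minimal: {D}⁺ = {D}; {A}⁺ = {A} — none reach the full schema.
Any other superkey contains one of these as a subset, so there are no further candidate keys.

{A, C}, {A, D}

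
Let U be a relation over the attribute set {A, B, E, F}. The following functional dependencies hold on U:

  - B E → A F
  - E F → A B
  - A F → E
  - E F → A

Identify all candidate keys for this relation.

{A, F}⁺: AF→E adds E; EF→AB adds B → {A, B, E, F}. Minimal: {F}⁺ = {F}; {A}⁺ = {A} — none reach the full schema.
{B, E}⁺: BE→AF adds A, F → {A, B, E, F}. Minimal: {E}⁺ = {E}; {B}⁺ = {B} — none reach the full schema.
{E, F}⁺: EF→AB adds A, B → {A, B, E, F}. Minimal: {F}⁺ = {F}; {E}⁺ = {E} — none reach the full schema.
Any other superkey contains one of these as a subset, so there are no further candidate keys.

AF, BE, EF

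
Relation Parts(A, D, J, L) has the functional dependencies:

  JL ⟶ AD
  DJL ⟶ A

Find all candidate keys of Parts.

(J, L)

{J, L}⁺: JL→AD adds A, D → {A, D, J, L}. Minimal: {L}⁺ = {L}; {J}⁺ = {J} — none reach the full schema.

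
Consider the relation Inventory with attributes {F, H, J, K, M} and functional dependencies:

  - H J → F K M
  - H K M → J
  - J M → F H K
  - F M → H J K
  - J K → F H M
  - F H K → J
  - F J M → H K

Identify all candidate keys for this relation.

{F, M}⁺: FM→HJK adds H, J, K → {F, H, J, K, M}.
{H, J}⁺: HJ→FKM adds F, K, M → {F, H, J, K, M}.
{J, K}⁺: JK→FHM adds F, H, M → {F, H, J, K, M}.
{J, M}⁺: JM→FHK adds F, H, K → {F, H, J, K, M}.
{F, H, K}⁺: FHK→J adds J; HJ→FKM adds M → {F, H, J, K, M}.
{H, K, M}⁺: HKM→J adds J; JM→FHK adds F → {F, H, J, K, M}.
Any other superkey contains one of these as a subset, so there are no further candidate keys.

{F, M}, {H, J}, {J, K}, {J, M}, {F, H, K}, {H, K, M}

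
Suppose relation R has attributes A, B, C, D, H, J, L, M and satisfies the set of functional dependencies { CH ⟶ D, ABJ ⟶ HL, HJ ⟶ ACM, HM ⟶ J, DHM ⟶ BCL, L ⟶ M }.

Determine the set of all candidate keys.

{H, J}⁺: HJ→ACM adds A, C, M; CH→D adds D; DHM→BCL adds B, L → {A, B, C, D, H, J, L, M}. Minimal: {J}⁺ = {J}; {H}⁺ = {H} — none reach the full schema.
{H, L}⁺: L→M adds M; HM→J adds J; HJ→ACM adds A, C; CH→D adds D; DHM→BCL adds B → {A, B, C, D, H, J, L, M}. Minimal: {L}⁺ = {L, M}; {H}⁺ = {H} — none reach the full schema.
{H, M}⁺: HM→J adds J; HJ→ACM adds A, C; CH→D adds D; DHM→BCL adds B, L → {A, B, C, D, H, J, L, M}. Minimal: {M}⁺ = {M}; {H}⁺ = {H} — none reach the full schema.
{A, B, J}⁺: ABJ→HL adds H, L; HJ→ACM adds C, M; CH→D adds D → {A, B, C, D, H, J, L, M}. Minimal: {B, J}⁺ = {B, J}; {A, J}⁺ = {A, J}; {A, B}⁺ = {A, B} — none reach the full schema.

{H, J}, {H, L}, {H, M}, {A, B, J}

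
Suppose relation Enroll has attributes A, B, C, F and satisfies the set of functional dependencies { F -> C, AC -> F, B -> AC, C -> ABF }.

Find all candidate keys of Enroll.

{B}⁺: B→AC adds A, C; C→ABF adds F → {A, B, C, F}.
{C}⁺: C→ABF adds A, B, F → {A, B, C, F}.
{F}⁺: F→C adds C; C→ABF adds A, B → {A, B, C, F}.
Any other superkey contains one of these as a subset, so there are no further candidate keys.

B, C, F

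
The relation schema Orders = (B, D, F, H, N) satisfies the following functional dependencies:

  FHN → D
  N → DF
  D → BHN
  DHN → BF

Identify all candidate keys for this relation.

{D}⁺: D→BHN adds B, H, N; DHN→BF adds F → {B, D, F, H, N}.
{N}⁺: N→DF adds D, F; D→BHN adds B, H → {B, D, F, H, N}.

{D}, {N}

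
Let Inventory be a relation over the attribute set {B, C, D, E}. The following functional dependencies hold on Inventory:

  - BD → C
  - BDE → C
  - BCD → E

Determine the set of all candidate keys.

(B, D)

Attributes B, D never appear on any right-hand side, so every candidate key must contain {B, D}.
{B, D}⁺ = {B, C, D, E}, which is all of the schema, so {B, D} is the only candidate key.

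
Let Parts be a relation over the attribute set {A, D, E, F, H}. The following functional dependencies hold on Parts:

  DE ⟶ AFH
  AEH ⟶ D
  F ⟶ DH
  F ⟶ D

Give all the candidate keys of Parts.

{D, E}, {E, F}, {A, E, H}

Attribute E never appears on the right-hand side of any dependency, so E must belong to every candidate key.
{E}⁺ = {E}, which is not all of the schema, so we must add further attributes.
{D, E}⁺: DE→AFH adds A, F, H → {A, D, E, F, H}. Minimal: {E}⁺ = {E}; {D}⁺ = {D} — none reach the full schema.
{E, F}⁺: F→DH adds D, H; DE→AFH adds A → {A, D, E, F, H}. Minimal: {F}⁺ = {D, F, H}; {E}⁺ = {E} — none reach the full schema.
{A, E, H}⁺: AEH→D adds D; DE→AFH adds F → {A, D, E, F, H}. Minimal: {E, H}⁺ = {E, H}; {A, H}⁺ = {A, H}; {A, E}⁺ = {A, E} — none reach the full schema.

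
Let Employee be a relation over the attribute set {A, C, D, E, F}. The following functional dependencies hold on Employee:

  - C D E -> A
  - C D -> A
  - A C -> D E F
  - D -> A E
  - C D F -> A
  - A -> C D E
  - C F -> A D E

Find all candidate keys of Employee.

{A}⁺: A→CDE adds C, D, E; AC→DEF adds F → {A, C, D, E, F}.
{D}⁺: D→AE adds A, E; A→CDE adds C; AC→DEF adds F → {A, C, D, E, F}.
{C, F}⁺: CF→ADE adds A, D, E → {A, C, D, E, F}.

{A}; {D}; {C, F}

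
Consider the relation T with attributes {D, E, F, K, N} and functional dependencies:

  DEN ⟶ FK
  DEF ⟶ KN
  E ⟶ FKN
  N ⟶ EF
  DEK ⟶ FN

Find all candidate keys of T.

{D, E}; {D, N}

Attribute D never appears on the right-hand side of any dependency, so D must belong to every candidate key.
{D}⁺ = {D}, which is not all of the schema, so we must add further attributes.
{D, E}⁺: E→FKN adds F, K, N → {D, E, F, K, N}. Minimal: {E}⁺ = {E, F, K, N}; {D}⁺ = {D} — none reach the full schema.
{D, N}⁺: N→EF adds E, F; DEN→FK adds K → {D, E, F, K, N}. Minimal: {N}⁺ = {E, F, K, N}; {D}⁺ = {D} — none reach the full schema.
Any other superkey contains one of these as a subset, so there are no further candidate keys.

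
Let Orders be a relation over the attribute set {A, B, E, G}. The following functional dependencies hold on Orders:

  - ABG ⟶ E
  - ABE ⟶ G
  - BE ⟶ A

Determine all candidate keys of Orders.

{B, E}⁺: BE→A adds A; ABE→G adds G → {A, B, E, G}.
{A, B, G}⁺: ABG→E adds E → {A, B, E, G}.
Any other superkey contains one of these as a subset, so there are no further candidate keys.

{B, E}; {A, B, G}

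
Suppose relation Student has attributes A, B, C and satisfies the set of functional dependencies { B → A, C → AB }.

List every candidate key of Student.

{C}

Attribute C never appears on the right-hand side of any dependency, so C must belong to every candidate key.
{C}⁺ = {A, B, C}, which is all of the schema, so {C} is the only candidate key.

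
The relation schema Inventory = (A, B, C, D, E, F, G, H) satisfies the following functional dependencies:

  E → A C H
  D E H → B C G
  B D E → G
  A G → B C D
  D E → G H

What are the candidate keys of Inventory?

Attributes E, F never appear on any right-hand side, so every candidate key must contain {E, F}.
{E, F}⁺ = {A, C, E, F, H}, which is not all of the schema, so we must add further attributes.
{D, E, F}⁺: E→ACH adds A, C, H; DEH→BCG adds B, G → {A, B, C, D, E, F, G, H}. Minimal: {E, F}⁺ = {A, C, E, F, H}; {D, F}⁺ = {D, F}; {D, E}⁺ = {A, B, C, D, E, G, H} — none reach the full schema.
{E, F, G}⁺: E→ACH adds A, C, H; AG→BCD adds B, D → {A, B, C, D, E, F, G, H}. Minimal: {F, G}⁺ = {F, G}; {E, G}⁺ = {A, B, C, D, E, G, H}; {E, F}⁺ = {A, C, E, F, H} — none reach the full schema.
Any other superkey contains one of these as a subset, so there are no further candidate keys.

(D, E, F), (E, F, G)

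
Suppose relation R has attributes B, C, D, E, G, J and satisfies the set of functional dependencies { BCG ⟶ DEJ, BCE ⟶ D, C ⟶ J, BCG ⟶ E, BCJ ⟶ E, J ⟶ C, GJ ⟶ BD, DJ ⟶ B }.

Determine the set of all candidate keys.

{C, G}, {G, J}

Attribute G never appears on the right-hand side of any dependency, so G must belong to every candidate key.
{G}⁺ = {G}, which is not all of the schema, so we must add further attributes.
{C, G}⁺: C→J adds J; GJ→BD adds B, D; BCG→DEJ adds E → {B, C, D, E, G, J}. Minimal: {G}⁺ = {G}; {C}⁺ = {C, J} — none reach the full schema.
{G, J}⁺: J→C adds C; GJ→BD adds B, D; BCG→DEJ adds E → {B, C, D, E, G, J}. Minimal: {J}⁺ = {C, J}; {G}⁺ = {G} — none reach the full schema.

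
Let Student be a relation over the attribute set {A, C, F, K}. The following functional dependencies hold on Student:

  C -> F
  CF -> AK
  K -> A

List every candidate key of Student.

{C}

Attribute C never appears on the right-hand side of any dependency, so C must belong to every candidate key.
{C}⁺ = {A, C, F, K}, which is all of the schema, so {C} is the only candidate key.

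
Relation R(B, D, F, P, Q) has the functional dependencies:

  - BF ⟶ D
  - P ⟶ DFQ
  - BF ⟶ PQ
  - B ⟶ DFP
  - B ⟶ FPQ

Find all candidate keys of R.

(B)

Attribute B never appears on the right-hand side of any dependency, so B must belong to every candidate key.
{B}⁺ = {B, D, F, P, Q}, which is all of the schema, so {B} is the only candidate key.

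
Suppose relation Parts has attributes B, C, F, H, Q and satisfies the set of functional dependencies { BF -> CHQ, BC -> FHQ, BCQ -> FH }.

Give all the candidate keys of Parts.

Attribute B never appears on the right-hand side of any dependency, so B must belong to every candidate key.
{B}⁺ = {B}, which is not all of the schema, so we must add further attributes.
{B, C}⁺: BC→FHQ adds F, H, Q → {B, C, F, H, Q}. Minimal: {C}⁺ = {C}; {B}⁺ = {B} — none reach the full schema.
{B, F}⁺: BF→CHQ adds C, H, Q → {B, C, F, H, Q}. Minimal: {F}⁺ = {F}; {B}⁺ = {B} — none reach the full schema.
Any other superkey contains one of these as a subset, so there are no further candidate keys.

BC, BF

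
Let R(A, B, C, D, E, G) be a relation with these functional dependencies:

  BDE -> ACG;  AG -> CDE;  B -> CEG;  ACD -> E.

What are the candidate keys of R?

Attribute B never appears on the right-hand side of any dependency, so B must belong to every candidate key.
{B}⁺ = {B, C, E, G}, which is not all of the schema, so we must add further attributes.
{A, B}⁺: B→CEG adds C, E, G; AG→CDE adds D → {A, B, C, D, E, G}. Minimal: {B}⁺ = {B, C, E, G}; {A}⁺ = {A} — none reach the full schema.
{B, D}⁺: B→CEG adds C, E, G; BDE→ACG adds A → {A, B, C, D, E, G}. Minimal: {D}⁺ = {D}; {B}⁺ = {B, C, E, G} — none reach the full schema.
Any other superkey contains one of these as a subset, so there are no further candidate keys.

{A, B}, {B, D}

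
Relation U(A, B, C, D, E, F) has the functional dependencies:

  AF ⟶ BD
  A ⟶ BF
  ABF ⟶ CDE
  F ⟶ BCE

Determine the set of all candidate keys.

(A)

Attribute A never appears on the right-hand side of any dependency, so A must belong to every candidate key.
{A}⁺ = {A, B, C, D, E, F}, which is all of the schema, so {A} is the only candidate key.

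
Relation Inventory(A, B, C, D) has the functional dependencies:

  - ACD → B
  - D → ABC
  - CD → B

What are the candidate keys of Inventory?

{D}

{D}⁺: D→ABC adds A, B, C → {A, B, C, D}.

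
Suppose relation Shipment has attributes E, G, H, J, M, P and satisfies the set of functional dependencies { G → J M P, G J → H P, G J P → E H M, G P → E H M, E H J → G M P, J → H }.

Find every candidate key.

(G), (E, J)

{G}⁺: G→JMP adds J, M, P; GJ→HP adds H; GJP→EHM adds E → {E, G, H, J, M, P}.
{E, J}⁺: J→H adds H; EHJ→GMP adds G, M, P → {E, G, H, J, M, P}. Minimal: {J}⁺ = {H, J}; {E}⁺ = {E} — none reach the full schema.
Any other superkey contains one of these as a subset, so there are no further candidate keys.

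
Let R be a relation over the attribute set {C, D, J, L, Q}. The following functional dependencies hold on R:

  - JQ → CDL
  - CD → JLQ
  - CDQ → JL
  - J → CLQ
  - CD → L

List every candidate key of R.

{J}⁺: J→CLQ adds C, L, Q; JQ→CDL adds D → {C, D, J, L, Q}.
{C, D}⁺: CD→JLQ adds J, L, Q → {C, D, J, L, Q}.
Any other superkey contains one of these as a subset, so there are no further candidate keys.

J, CD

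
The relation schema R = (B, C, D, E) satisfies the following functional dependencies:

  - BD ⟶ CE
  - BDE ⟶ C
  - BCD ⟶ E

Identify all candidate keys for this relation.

BD

Attributes B, D never appear on any right-hand side, so every candidate key must contain {B, D}.
{B, D}⁺ = {B, C, D, E}, which is all of the schema, so {B, D} is the only candidate key.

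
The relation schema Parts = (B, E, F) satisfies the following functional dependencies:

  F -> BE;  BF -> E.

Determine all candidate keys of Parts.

{F}

Attribute F never appears on the right-hand side of any dependency, so F must belong to every candidate key.
{F}⁺ = {B, E, F}, which is all of the schema, so {F} is the only candidate key.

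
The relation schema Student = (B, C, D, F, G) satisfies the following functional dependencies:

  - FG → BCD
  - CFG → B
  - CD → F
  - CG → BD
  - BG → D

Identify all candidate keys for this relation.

Attribute G never appears on the right-hand side of any dependency, so G must belong to every candidate key.
{G}⁺ = {G}, which is not all of the schema, so we must add further attributes.
{C, G}⁺: CG→BD adds B, D; CD→F adds F → {B, C, D, F, G}. Minimal: {G}⁺ = {G}; {C}⁺ = {C} — none reach the full schema.
{F, G}⁺: FG→BCD adds B, C, D → {B, C, D, F, G}. Minimal: {G}⁺ = {G}; {F}⁺ = {F} — none reach the full schema.

{C, G}, {F, G}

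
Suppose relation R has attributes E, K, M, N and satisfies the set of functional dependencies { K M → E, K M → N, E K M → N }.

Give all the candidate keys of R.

{K, M}

Attributes K, M never appear on any right-hand side, so every candidate key must contain {K, M}.
{K, M}⁺ = {E, K, M, N}, which is all of the schema, so {K, M} is the only candidate key.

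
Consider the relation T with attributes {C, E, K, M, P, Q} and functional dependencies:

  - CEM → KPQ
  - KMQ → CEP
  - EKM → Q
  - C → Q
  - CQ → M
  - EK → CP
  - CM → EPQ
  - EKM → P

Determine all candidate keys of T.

C; EK; KMQ

{C}⁺: C→Q adds Q; CQ→M adds M; CM→EPQ adds E, P; CEM→KPQ adds K → {C, E, K, M, P, Q}.
{E, K}⁺: EK→CP adds C, P; C→Q adds Q; CQ→M adds M → {C, E, K, M, P, Q}. Minimal: {K}⁺ = {K}; {E}⁺ = {E} — none reach the full schema.
{K, M, Q}⁺: KMQ→CEP adds C, E, P → {C, E, K, M, P, Q}. Minimal: {M, Q}⁺ = {M, Q}; {K, Q}⁺ = {K, Q}; {K, M}⁺ = {K, M} — none reach the full schema.
Any other superkey contains one of these as a subset, so there are no further candidate keys.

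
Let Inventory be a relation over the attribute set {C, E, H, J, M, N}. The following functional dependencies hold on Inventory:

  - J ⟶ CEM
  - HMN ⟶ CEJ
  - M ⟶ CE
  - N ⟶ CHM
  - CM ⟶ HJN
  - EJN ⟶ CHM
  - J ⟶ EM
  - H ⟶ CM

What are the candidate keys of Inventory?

H, J, M, N

{H}⁺: H→CM adds C, M; M→CE adds E; CM→HJN adds J, N → {C, E, H, J, M, N}.
{J}⁺: J→CEM adds C, E, M; CM→HJN adds H, N → {C, E, H, J, M, N}.
{M}⁺: M→CE adds C, E; CM→HJN adds H, J, N → {C, E, H, J, M, N}.
{N}⁺: N→CHM adds C, H, M; CM→HJN adds J; J→EM adds E → {C, E, H, J, M, N}.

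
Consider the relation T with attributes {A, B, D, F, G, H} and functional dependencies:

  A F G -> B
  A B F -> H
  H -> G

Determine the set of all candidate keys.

Attributes A, D, F never appear on any right-hand side, so every candidate key must contain {A, D, F}.
{A, D, F}⁺ = {A, D, F}, which is not all of the schema, so we must add further attributes.
{A, B, D, F}⁺: ABF→H adds H; H→G adds G → {A, B, D, F, G, H}. Minimal: {B, D, F}⁺ = {B, D, F}; {A, D, F}⁺ = {A, D, F}; {A, B, F}⁺ = {A, B, F, G, H}; … — none reach the full schema.
{A, D, F, G}⁺: AFG→B adds B; ABF→H adds H → {A, B, D, F, G, H}. Minimal: {D, F, G}⁺ = {D, F, G}; {A, F, G}⁺ = {A, B, F, G, H}; {A, D, G}⁺ = {A, D, G}; … — none reach the full schema.
{A, D, F, H}⁺: H→G adds G; AFG→B adds B → {A, B, D, F, G, H}. Minimal: {D, F, H}⁺ = {D, F, G, H}; {A, F, H}⁺ = {A, B, F, G, H}; {A, D, H}⁺ = {A, D, G, H}; … — none reach the full schema.
Any other superkey contains one of these as a subset, so there are no further candidate keys.

{A, B, D, F}; {A, D, F, G}; {A, D, F, H}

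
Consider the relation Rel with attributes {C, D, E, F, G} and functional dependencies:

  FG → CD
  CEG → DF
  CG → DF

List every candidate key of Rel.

Attributes E, G never appear on any right-hand side, so every candidate key must contain {E, G}.
{E, G}⁺ = {E, G}, which is not all of the schema, so we must add further attributes.
{C, E, G}⁺: CEG→DF adds D, F → {C, D, E, F, G}. Minimal: {E, G}⁺ = {E, G}; {C, G}⁺ = {C, D, F, G}; {C, E}⁺ = {C, E} — none reach the full schema.
{E, F, G}⁺: FG→CD adds C, D → {C, D, E, F, G}. Minimal: {F, G}⁺ = {C, D, F, G}; {E, G}⁺ = {E, G}; {E, F}⁺ = {E, F} — none reach the full schema.

{C, E, G}; {E, F, G}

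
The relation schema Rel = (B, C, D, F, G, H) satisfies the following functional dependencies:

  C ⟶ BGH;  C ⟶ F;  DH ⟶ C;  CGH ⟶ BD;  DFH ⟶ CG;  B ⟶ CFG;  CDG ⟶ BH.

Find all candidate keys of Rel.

{B}⁺: B→CFG adds C, F, G; C→BGH adds H; CGH→BD adds D → {B, C, D, F, G, H}.
{C}⁺: C→BGH adds B, G, H; C→F adds F; CGH→BD adds D → {B, C, D, F, G, H}.
{D, H}⁺: DH→C adds C; C→BGH adds B, G; C→F adds F → {B, C, D, F, G, H}. Minimal: {H}⁺ = {H}; {D}⁺ = {D} — none reach the full schema.
Any other superkey contains one of these as a subset, so there are no further candidate keys.

B, C, DH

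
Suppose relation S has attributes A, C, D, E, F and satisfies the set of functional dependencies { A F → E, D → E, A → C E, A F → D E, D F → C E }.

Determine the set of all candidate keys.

Attributes A, F never appear on any right-hand side, so every candidate key must contain {A, F}.
{A, F}⁺ = {A, C, D, E, F}, which is all of the schema, so {A, F} is the only candidate key.

{A, F}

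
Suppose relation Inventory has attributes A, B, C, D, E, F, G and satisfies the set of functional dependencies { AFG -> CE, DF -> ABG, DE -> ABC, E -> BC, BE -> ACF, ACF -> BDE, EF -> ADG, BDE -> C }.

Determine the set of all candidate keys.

E, DF, ACF, AFG

{E}⁺: E→BC adds B, C; BE→ACF adds A, F; ACF→BDE adds D; EF→ADG adds G → {A, B, C, D, E, F, G}.
{D, F}⁺: DF→ABG adds A, B, G; AFG→CE adds C, E → {A, B, C, D, E, F, G}.
{A, C, F}⁺: ACF→BDE adds B, D, E; EF→ADG adds G → {A, B, C, D, E, F, G}.
{A, F, G}⁺: AFG→CE adds C, E; E→BC adds B; ACF→BDE adds D → {A, B, C, D, E, F, G}.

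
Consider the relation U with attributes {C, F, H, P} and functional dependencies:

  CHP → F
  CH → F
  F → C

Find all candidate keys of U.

Attributes H, P never appear on any right-hand side, so every candidate key must contain {H, P}.
{H, P}⁺ = {H, P}, which is not all of the schema, so we must add further attributes.
{C, H, P}⁺: CHP→F adds F → {C, F, H, P}.
{F, H, P}⁺: F→C adds C → {C, F, H, P}.

{C, H, P}, {F, H, P}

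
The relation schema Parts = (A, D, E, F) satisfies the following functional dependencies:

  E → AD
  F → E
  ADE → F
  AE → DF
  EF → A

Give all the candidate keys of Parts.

{E}⁺: E→AD adds A, D; ADE→F adds F → {A, D, E, F}.
{F}⁺: F→E adds E; EF→A adds A; E→AD adds D → {A, D, E, F}.
Any other superkey contains one of these as a subset, so there are no further candidate keys.

(E); (F)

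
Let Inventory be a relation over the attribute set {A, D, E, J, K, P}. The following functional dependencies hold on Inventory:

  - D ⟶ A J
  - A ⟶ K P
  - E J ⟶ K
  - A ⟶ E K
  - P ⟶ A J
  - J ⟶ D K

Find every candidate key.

{A}⁺: A→KP adds K, P; A→EK adds E; P→AJ adds J; J→DK adds D → {A, D, E, J, K, P}.
{D}⁺: D→AJ adds A, J; A→KP adds K, P; A→EK adds E → {A, D, E, J, K, P}.
{J}⁺: J→DK adds D, K; D→AJ adds A; A→KP adds P; A→EK adds E → {A, D, E, J, K, P}.
{P}⁺: P→AJ adds A, J; J→DK adds D, K; A→EK adds E → {A, D, E, J, K, P}.
Any other superkey contains one of these as a subset, so there are no further candidate keys.

{A}; {D}; {J}; {P}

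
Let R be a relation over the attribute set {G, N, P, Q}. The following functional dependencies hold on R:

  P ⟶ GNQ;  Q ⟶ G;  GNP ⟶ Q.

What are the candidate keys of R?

Attribute P never appears on the right-hand side of any dependency, so P must belong to every candidate key.
{P}⁺ = {G, N, P, Q}, which is all of the schema, so {P} is the only candidate key.

{P}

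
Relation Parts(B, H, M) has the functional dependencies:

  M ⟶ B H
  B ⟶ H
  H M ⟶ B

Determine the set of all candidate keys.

M

Attribute M never appears on the right-hand side of any dependency, so M must belong to every candidate key.
{M}⁺ = {B, H, M}, which is all of the schema, so {M} is the only candidate key.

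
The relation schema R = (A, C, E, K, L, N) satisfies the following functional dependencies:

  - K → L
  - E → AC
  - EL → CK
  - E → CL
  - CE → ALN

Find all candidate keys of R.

Attribute E never appears on the right-hand side of any dependency, so E must belong to every candidate key.
{E}⁺ = {A, C, E, K, L, N}, which is all of the schema, so {E} is the only candidate key.

{E}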